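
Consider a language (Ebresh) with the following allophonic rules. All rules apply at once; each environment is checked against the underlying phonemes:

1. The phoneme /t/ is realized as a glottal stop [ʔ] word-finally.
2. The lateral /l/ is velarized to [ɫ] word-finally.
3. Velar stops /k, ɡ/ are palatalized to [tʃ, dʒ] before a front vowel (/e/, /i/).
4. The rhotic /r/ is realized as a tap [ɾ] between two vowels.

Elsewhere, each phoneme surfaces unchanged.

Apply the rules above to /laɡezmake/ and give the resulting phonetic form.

[ladʒezmatʃe]

/l/ (word-initial) fails the environment for rule 2, so it stays [l].
/a/ — not in any rule's target class → [a].
/ɡ/ meets the environment for rule 3 (before a front vowel) → [dʒ].
/e/ — not in any rule's target class → [e].
/z/ (between /e/ and /m/): no rule targets it → [z].
/m/ stays [m].
/a/ — not in any rule's target class → [a].
Rule 3 applies to /k/ (between /a/ and /e/: before a front vowel) → [tʃ].
/e/ — not in any rule's target class → [e].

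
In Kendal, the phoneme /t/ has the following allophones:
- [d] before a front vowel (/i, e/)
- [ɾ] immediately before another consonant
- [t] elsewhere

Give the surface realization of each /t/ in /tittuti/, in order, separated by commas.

Occurrence 1 (position 1): before a front vowel (/i, e/) → [d].
Occurrence 2 (position 3): immediately before another consonant → [ɾ].
Occurrence 3 (position 4): no conditioning environment matches → elsewhere allophone [t].
Occurrence 4 (position 6): before a front vowel (/i, e/) → [d].

[d], [ɾ], [t], [d]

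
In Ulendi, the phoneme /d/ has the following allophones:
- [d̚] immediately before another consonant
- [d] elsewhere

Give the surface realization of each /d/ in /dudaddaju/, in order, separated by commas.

[d], [d], [d̚], [d]

Occurrence 1 (position 1): no conditioning environment matches → elsewhere allophone [d].
Occurrence 2 (position 3): no conditioning environment matches → elsewhere allophone [d].
Occurrence 3 (position 5): immediately before another consonant → [d̚].
Occurrence 4 (position 6): no conditioning environment matches → elsewhere allophone [d].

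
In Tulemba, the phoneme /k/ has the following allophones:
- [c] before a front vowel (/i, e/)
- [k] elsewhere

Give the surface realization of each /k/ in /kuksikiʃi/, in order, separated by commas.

[k], [k], [c]

Occurrence 1 (position 1): no conditioning environment matches → elsewhere allophone [k].
Occurrence 2 (position 3): no conditioning environment matches → elsewhere allophone [k].
Occurrence 3 (position 6): before a front vowel → [c].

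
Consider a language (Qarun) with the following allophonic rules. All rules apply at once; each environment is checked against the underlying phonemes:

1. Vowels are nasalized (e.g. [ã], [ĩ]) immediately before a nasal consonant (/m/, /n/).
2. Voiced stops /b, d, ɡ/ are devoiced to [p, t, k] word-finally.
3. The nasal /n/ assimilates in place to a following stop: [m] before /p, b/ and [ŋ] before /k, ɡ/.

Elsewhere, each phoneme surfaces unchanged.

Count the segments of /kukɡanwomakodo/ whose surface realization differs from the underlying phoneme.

Segments that undergo a rule: /a/ → [ã] (rule 1); /o/ → [õ] (rule 1).
All other segments surface unchanged.

2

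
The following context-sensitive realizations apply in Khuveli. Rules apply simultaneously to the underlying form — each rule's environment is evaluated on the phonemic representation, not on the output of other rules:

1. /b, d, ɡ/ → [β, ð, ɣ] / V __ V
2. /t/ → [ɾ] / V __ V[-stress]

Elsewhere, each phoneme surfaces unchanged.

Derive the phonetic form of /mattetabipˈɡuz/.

/m/ (word-initial) is unaffected → [m].
/a/ (between /m/ and /t/) is unaffected → [a].
/t/ (between /a/ and /t/) is in the target of rule 2 but the environment (between a vowel and a following unstressed vowel) is not met → [t].
/t/ (between /t/ and /e/) is in the target of rule 2 but the environment (between a vowel and a following unstressed vowel) is not met → [t].
/e/ stays [e].
/t/ (between /e/ and /a/): between a vowel and a following unstressed vowel, so rule 2 applies → [ɾ].
/a/ — not in any rule's target class → [a].
/b/ (between /a/ and /i/) occurs between two vowels → [β] by rule 1.
/i/ — not in any rule's target class → [i].
/p/ (between /i/ and /ɡ/) is unaffected → [p].
/ɡ/ (between /p/ and /u/): rule 1 targets it, but not between two vowels → unchanged [ɡ].
/u/ (between /ɡ/ and /z/) is unaffected → [u].
/z/ stays [z].

[matteɾaβipˈɡuz]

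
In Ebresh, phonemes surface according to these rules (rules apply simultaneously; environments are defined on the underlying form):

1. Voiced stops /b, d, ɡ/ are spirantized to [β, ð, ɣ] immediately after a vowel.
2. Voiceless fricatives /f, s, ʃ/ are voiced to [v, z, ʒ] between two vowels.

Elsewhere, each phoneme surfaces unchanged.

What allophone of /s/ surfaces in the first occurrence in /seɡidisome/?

[s]

/s/ — word-initial; rule 2 does not apply here → [s].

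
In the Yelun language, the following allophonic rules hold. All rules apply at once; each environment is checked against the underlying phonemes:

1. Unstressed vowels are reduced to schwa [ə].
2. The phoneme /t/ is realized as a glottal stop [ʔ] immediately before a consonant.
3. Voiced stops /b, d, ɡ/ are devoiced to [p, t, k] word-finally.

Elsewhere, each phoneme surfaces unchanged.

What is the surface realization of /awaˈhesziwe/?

[əwəˈheszəwə]

/a/ — word-initial, in an unstressed syllable — surfaces as [ə] (rule 1).
/w/ (between /a/ and /a/) is unaffected → [w].
/a/ — between /w/ and /h/, in an unstressed syllable — surfaces as [ə] (rule 1).
/h/ (between /a/ and /e/): no rule targets it → [h].
/e/ (between /h/ and /s/): rule 1 targets it, but not in an unstressed syllable → unchanged [e].
/s/ (between /e/ and /z/): no rule targets it → [s].
/z/ stays [z].
/i/ — between /z/ and /w/, in an unstressed syllable — surfaces as [ə] (rule 1).
/w/ (between /i/ and /e/): no rule targets it → [w].
Rule 1 applies to /e/ (word-final: in an unstressed syllable) → [ə].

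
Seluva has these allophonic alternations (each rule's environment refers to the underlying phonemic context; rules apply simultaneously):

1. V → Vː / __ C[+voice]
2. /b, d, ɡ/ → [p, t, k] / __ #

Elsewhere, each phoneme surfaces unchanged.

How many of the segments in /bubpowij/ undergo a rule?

3

Segments that undergo a rule: /u/ → [uː] (rule 1); /o/ → [oː] (rule 1); /i/ → [iː] (rule 1).
All other segments surface unchanged.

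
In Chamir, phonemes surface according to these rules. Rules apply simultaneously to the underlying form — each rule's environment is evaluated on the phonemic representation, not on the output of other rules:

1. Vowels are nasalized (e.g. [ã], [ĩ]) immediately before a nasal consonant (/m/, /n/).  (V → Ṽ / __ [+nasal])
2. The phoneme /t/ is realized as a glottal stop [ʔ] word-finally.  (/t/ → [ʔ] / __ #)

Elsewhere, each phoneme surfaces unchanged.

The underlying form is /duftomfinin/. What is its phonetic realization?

/d/ stays [d].
/u/ (between /d/ and /f/) is in the target of rule 1 but the environment (before a nasal consonant) is not met → [u].
/f/ — not in any rule's target class → [f].
/t/ (between /f/ and /o/): rule 2 targets it, but not word-finally → unchanged [t].
/o/ (between /t/ and /m/): before a nasal consonant, so rule 1 applies → [õ].
/m/ (between /o/ and /f/) is unaffected → [m].
/f/ (between /m/ and /i/) is unaffected → [f].
Rule 1 applies to /i/ (between /f/ and /n/: before a nasal consonant) → [ĩ].
/n/ stays [n].
/i/ (between /n/ and /n/): before a nasal consonant, so rule 1 applies → [ĩ].
/n/ stays [n].

[duftõmfĩnĩn]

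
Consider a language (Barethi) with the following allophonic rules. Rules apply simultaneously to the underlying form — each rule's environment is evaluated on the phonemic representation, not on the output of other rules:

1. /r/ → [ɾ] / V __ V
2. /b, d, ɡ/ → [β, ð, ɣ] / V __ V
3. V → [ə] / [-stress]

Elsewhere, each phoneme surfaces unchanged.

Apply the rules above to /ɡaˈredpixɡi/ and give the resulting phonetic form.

/ɡ/ (word-initial): rule 2 targets it, but not between two vowels → unchanged [ɡ].
Rule 3 applies to /a/ (between /ɡ/ and /r/: in an unstressed syllable) → [ə].
/r/ (between /a/ and /e/) occurs between two vowels → [ɾ] by rule 1.
/e/ (between /r/ and /d/): rule 3 targets it, but not in an unstressed syllable → unchanged [e].
/d/ (between /e/ and /p/) fails the environment for rule 2, so it stays [d].
/p/ (between /d/ and /i/) is unaffected → [p].
/i/ — between /p/ and /x/, in an unstressed syllable — surfaces as [ə] (rule 3).
/x/ (between /i/ and /ɡ/): no rule targets it → [x].
/ɡ/ (between /x/ and /i/) fails the environment for rule 2, so it stays [ɡ].
/i/ meets the environment for rule 3 (in an unstressed syllable) → [ə].

[ɡəˈɾedpəxɡə]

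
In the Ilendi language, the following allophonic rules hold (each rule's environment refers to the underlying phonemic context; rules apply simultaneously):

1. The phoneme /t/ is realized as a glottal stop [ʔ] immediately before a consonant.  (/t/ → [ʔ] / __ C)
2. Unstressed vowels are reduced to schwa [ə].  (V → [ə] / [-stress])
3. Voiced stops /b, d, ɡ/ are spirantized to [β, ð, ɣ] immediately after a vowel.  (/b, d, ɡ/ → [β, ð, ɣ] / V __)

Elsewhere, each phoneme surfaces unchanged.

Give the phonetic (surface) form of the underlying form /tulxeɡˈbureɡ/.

[təlxəɣˈburəɣ]

/t/ (word-initial) is in the target of rule 1 but the environment (immediately before a consonant) is not met → [t].
Rule 2 applies to /u/ (between /t/ and /l/: in an unstressed syllable) → [ə].
/l/ (between /u/ and /x/): no rule targets it → [l].
/x/ (between /l/ and /e/): no rule targets it → [x].
/e/ meets the environment for rule 2 (in an unstressed syllable) → [ə].
/ɡ/ — between /e/ and /b/, immediately after a vowel — surfaces as [ɣ] (rule 3).
/b/ (between /ɡ/ and /u/) is in the target of rule 3 but the environment (immediately after a vowel) is not met → [b].
/u/ (between /b/ and /r/) is in the target of rule 2 but the environment (in an unstressed syllable) is not met → [u].
/r/ — not in any rule's target class → [r].
Rule 2 applies to /e/ (between /r/ and /ɡ/: in an unstressed syllable) → [ə].
Rule 3 applies to /ɡ/ (word-final: immediately after a vowel) → [ɣ].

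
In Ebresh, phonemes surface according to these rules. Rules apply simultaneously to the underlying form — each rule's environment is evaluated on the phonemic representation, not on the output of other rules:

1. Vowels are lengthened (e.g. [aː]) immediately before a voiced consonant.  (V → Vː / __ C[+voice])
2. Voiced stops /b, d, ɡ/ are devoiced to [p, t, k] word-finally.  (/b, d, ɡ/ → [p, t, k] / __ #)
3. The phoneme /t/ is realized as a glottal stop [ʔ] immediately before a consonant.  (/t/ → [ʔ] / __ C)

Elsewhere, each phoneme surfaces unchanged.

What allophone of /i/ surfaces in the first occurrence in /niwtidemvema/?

/i/ meets the environment for rule 1 (before a voiced consonant) → [iː].

[iː]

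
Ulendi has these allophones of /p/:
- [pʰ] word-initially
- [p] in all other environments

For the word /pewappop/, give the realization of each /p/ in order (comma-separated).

[pʰ], [p], [p], [p]

Occurrence 1 (position 1): word-initially → [pʰ].
Occurrence 2 (position 5): no conditioning environment matches → elsewhere allophone [p].
Occurrence 3 (position 6): no conditioning environment matches → elsewhere allophone [p].
Occurrence 4 (position 8): no conditioning environment matches → elsewhere allophone [p].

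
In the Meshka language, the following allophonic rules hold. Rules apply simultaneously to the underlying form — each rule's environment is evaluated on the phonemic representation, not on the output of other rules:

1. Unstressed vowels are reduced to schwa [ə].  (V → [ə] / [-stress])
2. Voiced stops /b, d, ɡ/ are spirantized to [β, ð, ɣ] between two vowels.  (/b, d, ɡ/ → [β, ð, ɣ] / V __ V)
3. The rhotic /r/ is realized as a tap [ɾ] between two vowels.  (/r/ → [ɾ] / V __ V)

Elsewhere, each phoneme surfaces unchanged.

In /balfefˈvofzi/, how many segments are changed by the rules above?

Segments that undergo a rule: /a/ → [ə] (rule 1); /e/ → [ə] (rule 1); /i/ → [ə] (rule 1).
All other segments surface unchanged.

3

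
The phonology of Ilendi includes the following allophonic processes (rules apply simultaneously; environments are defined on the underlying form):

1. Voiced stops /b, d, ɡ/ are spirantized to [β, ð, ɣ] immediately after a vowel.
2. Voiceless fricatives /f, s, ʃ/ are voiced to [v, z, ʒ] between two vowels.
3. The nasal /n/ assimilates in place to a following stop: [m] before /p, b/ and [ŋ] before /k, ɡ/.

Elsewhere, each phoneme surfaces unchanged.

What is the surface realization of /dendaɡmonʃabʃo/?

/d/ (word-initial): rule 1 targets it, but not immediately after a vowel → unchanged [d].
/e/ stays [e].
/n/ (between /e/ and /d/) is in the target of rule 3 but the environment (before a labial or velar stop) is not met → [n].
/d/ (between /n/ and /a/): rule 1 targets it, but not immediately after a vowel → unchanged [d].
/a/ (between /d/ and /ɡ/) is unaffected → [a].
/ɡ/ meets the environment for rule 1 (immediately after a vowel) → [ɣ].
/m/ (between /ɡ/ and /o/): no rule targets it → [m].
/o/ stays [o].
/n/ — between /o/ and /ʃ/; rule 3 does not apply here → [n].
/ʃ/ (between /n/ and /a/): rule 2 targets it, but not between two vowels → unchanged [ʃ].
/a/ (between /ʃ/ and /b/): no rule targets it → [a].
/b/ (between /a/ and /ʃ/): immediately after a vowel, so rule 1 applies → [β].
/ʃ/ (between /b/ and /o/): rule 2 targets it, but not between two vowels → unchanged [ʃ].
/o/ (word-final) is unaffected → [o].

[dendaɣmonʃaβʃo]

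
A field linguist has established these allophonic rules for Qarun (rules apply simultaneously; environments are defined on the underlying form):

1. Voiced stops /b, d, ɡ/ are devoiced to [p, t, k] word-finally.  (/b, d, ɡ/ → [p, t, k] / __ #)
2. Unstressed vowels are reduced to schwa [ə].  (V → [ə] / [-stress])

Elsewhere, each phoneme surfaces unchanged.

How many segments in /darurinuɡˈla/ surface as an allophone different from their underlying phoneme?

4

Segments that undergo a rule: /a/ → [ə] (rule 2); /u/ → [ə] (rule 2); /i/ → [ə] (rule 2); /u/ → [ə] (rule 2).
All other segments surface unchanged.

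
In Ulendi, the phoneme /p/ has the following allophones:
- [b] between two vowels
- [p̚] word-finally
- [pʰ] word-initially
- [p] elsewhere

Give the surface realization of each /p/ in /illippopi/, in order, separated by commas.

[p], [p], [b]

Occurrence 1 (position 5): no conditioning environment matches → elsewhere allophone [p].
Occurrence 2 (position 6): no conditioning environment matches → elsewhere allophone [p].
Occurrence 3 (position 8): between two vowels → [b].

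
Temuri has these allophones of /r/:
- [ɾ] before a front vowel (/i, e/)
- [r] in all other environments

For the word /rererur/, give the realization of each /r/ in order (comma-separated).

Occurrence 1 (position 1): before a front vowel (/i, e/) → [ɾ].
Occurrence 2 (position 3): before a front vowel (/i, e/) → [ɾ].
Occurrence 3 (position 5): no conditioning environment matches → elsewhere allophone [r].
Occurrence 4 (position 7): no conditioning environment matches → elsewhere allophone [r].

[ɾ], [ɾ], [r], [r]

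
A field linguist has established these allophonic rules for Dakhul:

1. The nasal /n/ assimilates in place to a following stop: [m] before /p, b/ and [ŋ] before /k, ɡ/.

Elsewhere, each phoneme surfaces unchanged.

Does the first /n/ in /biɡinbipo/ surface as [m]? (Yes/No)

/n/ (between /i/ and /b/) occurs before a labial or velar stop → [m] by rule 1.
The actual realization is [m], which matches [m].

Yes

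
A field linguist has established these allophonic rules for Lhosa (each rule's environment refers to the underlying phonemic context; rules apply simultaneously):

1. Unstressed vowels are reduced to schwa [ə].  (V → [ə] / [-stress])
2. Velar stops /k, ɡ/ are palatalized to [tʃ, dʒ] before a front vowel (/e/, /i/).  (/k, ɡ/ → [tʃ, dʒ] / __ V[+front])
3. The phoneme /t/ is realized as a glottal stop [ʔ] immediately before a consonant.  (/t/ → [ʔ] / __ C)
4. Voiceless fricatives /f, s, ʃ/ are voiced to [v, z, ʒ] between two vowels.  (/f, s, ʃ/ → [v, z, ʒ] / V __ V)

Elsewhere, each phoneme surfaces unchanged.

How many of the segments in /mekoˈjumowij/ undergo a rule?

4

Segments that undergo a rule: /e/ → [ə] (rule 1); /o/ → [ə] (rule 1); /o/ → [ə] (rule 1); /i/ → [ə] (rule 1).
All other segments surface unchanged.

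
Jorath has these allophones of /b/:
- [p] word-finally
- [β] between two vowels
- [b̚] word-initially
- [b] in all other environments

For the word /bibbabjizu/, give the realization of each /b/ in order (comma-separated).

[b̚], [b], [b], [b]

Occurrence 1 (position 1): word-initially → [b̚].
Occurrence 2 (position 3): no conditioning environment matches → elsewhere allophone [b].
Occurrence 3 (position 4): no conditioning environment matches → elsewhere allophone [b].
Occurrence 4 (position 6): no conditioning environment matches → elsewhere allophone [b].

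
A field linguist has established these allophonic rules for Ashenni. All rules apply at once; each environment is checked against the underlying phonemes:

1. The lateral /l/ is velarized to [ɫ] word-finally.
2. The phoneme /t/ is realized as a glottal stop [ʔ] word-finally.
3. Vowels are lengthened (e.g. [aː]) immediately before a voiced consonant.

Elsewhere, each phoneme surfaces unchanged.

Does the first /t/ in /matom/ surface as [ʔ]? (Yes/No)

No

/t/ — between /a/ and /o/; rule 2 does not apply here → [t].
The actual realization is [t], not [ʔ].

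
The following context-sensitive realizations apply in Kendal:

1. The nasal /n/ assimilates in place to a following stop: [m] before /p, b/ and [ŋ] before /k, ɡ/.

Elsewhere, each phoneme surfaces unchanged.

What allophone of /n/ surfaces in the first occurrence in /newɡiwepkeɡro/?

[n]

/n/ (word-initial) is in the target of rule 1 but the environment (before a labial or velar stop) is not met → [n].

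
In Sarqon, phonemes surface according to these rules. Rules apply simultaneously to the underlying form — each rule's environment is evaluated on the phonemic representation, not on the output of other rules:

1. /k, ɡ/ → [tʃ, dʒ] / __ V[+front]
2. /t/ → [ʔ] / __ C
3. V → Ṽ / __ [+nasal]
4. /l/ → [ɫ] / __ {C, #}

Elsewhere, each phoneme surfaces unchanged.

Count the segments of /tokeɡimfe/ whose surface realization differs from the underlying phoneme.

Segments that undergo a rule: /k/ → [tʃ] (rule 1); /ɡ/ → [dʒ] (rule 1); /i/ → [ĩ] (rule 3).
All other segments surface unchanged.

3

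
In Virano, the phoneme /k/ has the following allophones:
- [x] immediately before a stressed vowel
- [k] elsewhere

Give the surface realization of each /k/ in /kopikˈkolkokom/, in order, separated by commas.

[k], [k], [x], [k], [k]

Occurrence 1 (position 1): no conditioning environment matches → elsewhere allophone [k].
Occurrence 2 (position 5): no conditioning environment matches → elsewhere allophone [k].
Occurrence 3 (position 6): immediately before a stressed vowel → [x].
Occurrence 4 (position 9): no conditioning environment matches → elsewhere allophone [k].
Occurrence 5 (position 11): no conditioning environment matches → elsewhere allophone [k].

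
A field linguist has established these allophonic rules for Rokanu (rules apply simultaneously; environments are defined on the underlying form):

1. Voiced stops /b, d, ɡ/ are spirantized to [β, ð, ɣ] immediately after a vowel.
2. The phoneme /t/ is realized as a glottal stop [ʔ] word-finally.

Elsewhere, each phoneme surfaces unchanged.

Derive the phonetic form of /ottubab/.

/o/ (word-initial): no rule targets it → [o].
/t/ — between /o/ and /t/; rule 2 does not apply here → [t].
/t/ (between /t/ and /u/) is in the target of rule 2 but the environment (word-finally) is not met → [t].
/u/ (between /t/ and /b/) is unaffected → [u].
/b/ meets the environment for rule 1 (immediately after a vowel) → [β].
/a/ — not in any rule's target class → [a].
Rule 1 applies to /b/ (word-final: immediately after a vowel) → [β].

[ottuβaβ]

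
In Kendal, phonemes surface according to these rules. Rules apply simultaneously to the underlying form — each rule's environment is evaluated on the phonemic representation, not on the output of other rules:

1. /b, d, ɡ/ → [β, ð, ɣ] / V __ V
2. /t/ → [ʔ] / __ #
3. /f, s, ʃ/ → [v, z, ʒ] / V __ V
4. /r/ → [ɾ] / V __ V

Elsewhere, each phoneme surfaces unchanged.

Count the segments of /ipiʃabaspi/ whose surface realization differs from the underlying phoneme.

Segments that undergo a rule: /ʃ/ → [ʒ] (rule 3); /b/ → [β] (rule 1).
All other segments surface unchanged.

2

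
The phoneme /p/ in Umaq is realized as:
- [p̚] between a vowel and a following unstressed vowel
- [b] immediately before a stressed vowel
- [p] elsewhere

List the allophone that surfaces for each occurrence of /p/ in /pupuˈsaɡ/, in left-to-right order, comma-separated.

Occurrence 1 (position 1): no conditioning environment matches → elsewhere allophone [p].
Occurrence 2 (position 3): between a vowel and a following unstressed vowel → [p̚].

[p], [p̚]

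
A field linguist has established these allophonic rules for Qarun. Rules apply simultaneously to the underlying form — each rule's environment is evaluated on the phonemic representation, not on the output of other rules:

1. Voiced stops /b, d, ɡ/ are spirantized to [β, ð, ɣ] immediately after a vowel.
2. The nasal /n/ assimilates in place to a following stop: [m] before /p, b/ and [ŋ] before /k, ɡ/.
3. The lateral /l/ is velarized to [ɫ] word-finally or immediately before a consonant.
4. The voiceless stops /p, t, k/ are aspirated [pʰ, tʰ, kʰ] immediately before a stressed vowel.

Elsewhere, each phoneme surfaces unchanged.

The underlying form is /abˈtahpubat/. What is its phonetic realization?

[aβˈtʰahpuβat]

/b/ (between /a/ and /t/): immediately after a vowel, so rule 1 applies → [β].
/t/ (between /b/ and /a/) occurs immediately before a stressed vowel → [tʰ] by rule 4.
/p/ (between /h/ and /u/) is in the target of rule 4 but the environment (immediately before a stressed vowel) is not met → [p].
Rule 1 applies to /b/ (between /u/ and /a/: immediately after a vowel) → [β].
/t/ (word-final) fails the environment for rule 4, so it stays [t].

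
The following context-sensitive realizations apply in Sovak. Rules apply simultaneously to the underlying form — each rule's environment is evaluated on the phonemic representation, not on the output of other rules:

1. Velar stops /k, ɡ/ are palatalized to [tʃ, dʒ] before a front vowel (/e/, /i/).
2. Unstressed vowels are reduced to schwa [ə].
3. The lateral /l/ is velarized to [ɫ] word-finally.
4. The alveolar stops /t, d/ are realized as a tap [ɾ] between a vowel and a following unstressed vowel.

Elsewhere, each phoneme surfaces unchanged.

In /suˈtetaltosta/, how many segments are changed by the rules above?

Segments that undergo a rule: /u/ → [ə] (rule 2); /t/ → [ɾ] (rule 4); /a/ → [ə] (rule 2); /o/ → [ə] (rule 2); /a/ → [ə] (rule 2).
All other segments surface unchanged.

5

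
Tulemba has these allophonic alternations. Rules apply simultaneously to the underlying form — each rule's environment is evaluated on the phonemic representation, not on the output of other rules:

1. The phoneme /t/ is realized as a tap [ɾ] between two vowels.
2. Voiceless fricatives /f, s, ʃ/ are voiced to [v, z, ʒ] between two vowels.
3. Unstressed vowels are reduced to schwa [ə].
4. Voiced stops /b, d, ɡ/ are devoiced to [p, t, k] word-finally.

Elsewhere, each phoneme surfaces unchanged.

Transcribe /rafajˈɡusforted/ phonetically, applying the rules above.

[rəvəjˈɡusfərtət]

/a/ (between /r/ and /f/) occurs in an unstressed syllable → [ə] by rule 3.
/f/ — between /a/ and /a/, between two vowels — surfaces as [v] (rule 2).
Rule 3 applies to /a/ (between /f/ and /j/: in an unstressed syllable) → [ə].
/ɡ/ (between /j/ and /u/): rule 4 targets it, but not word-finally → unchanged [ɡ].
/u/ (between /ɡ/ and /s/) is in the target of rule 3 but the environment (in an unstressed syllable) is not met → [u].
/s/ — between /u/ and /f/; rule 2 does not apply here → [s].
/f/ (between /s/ and /o/) fails the environment for rule 2, so it stays [f].
/o/ (between /f/ and /r/) occurs in an unstressed syllable → [ə] by rule 3.
/t/ (between /r/ and /e/) is in the target of rule 1 but the environment (between two vowels) is not met → [t].
/e/ (between /t/ and /d/): in an unstressed syllable, so rule 3 applies → [ə].
/d/ (word-final) occurs word-finally → [t] by rule 4.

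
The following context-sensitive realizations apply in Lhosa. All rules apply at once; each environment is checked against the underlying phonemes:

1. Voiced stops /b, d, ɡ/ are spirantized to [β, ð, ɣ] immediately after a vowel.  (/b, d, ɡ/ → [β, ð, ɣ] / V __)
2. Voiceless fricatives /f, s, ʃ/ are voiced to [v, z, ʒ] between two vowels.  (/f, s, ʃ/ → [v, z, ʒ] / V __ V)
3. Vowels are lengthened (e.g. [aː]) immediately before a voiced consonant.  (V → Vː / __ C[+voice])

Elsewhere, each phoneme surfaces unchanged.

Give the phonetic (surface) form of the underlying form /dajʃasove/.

[daːjʃazoːve]

/d/ (word-initial): rule 1 targets it, but not immediately after a vowel → unchanged [d].
/a/ (between /d/ and /j/) occurs before a voiced consonant → [aː] by rule 3.
/j/ (between /a/ and /ʃ/): no rule targets it → [j].
/ʃ/ (between /j/ and /a/): rule 2 targets it, but not between two vowels → unchanged [ʃ].
/a/ (between /ʃ/ and /s/) is in the target of rule 3 but the environment (before a voiced consonant) is not met → [a].
/s/ — between /a/ and /o/, between two vowels — surfaces as [z] (rule 2).
Rule 3 applies to /o/ (between /s/ and /v/: before a voiced consonant) → [oː].
/v/ (between /o/ and /e/) is unaffected → [v].
/e/ — word-final; rule 3 does not apply here → [e].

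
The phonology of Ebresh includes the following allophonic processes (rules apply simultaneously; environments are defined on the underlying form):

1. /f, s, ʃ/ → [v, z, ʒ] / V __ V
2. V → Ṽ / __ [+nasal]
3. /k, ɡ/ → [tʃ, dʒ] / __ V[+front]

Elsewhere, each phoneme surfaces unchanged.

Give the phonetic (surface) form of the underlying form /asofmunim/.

[azofmũnĩm]

/a/ (word-initial) fails the environment for rule 2, so it stays [a].
/s/ — between /a/ and /o/, between two vowels — surfaces as [z] (rule 1).
/o/ (between /s/ and /f/) fails the environment for rule 2, so it stays [o].
/f/ (between /o/ and /m/): rule 1 targets it, but not between two vowels → unchanged [f].
/m/ (between /f/ and /u/) is unaffected → [m].
/u/ — between /m/ and /n/, before a nasal consonant — surfaces as [ũ] (rule 2).
/n/ (between /u/ and /i/) is unaffected → [n].
Rule 2 applies to /i/ (between /n/ and /m/: before a nasal consonant) → [ĩ].
/m/ stays [m].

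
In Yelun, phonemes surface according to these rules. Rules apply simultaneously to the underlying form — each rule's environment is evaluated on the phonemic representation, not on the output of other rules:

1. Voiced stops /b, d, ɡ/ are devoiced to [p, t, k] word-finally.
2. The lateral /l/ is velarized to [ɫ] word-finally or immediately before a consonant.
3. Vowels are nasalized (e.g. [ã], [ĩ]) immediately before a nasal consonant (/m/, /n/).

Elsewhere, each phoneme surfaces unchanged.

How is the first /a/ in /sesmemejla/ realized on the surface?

/a/ — word-final; rule 3 does not apply here → [a].

[a]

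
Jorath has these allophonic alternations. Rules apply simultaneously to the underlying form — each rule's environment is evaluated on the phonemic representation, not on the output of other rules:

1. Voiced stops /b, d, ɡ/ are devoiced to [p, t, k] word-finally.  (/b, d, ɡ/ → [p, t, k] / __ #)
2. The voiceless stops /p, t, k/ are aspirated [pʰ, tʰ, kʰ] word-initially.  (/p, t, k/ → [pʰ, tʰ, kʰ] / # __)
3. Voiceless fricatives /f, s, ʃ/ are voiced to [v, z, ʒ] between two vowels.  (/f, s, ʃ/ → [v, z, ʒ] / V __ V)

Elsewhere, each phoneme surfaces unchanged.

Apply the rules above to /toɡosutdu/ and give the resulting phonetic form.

[tʰoɡozutdu]

/t/ meets the environment for rule 2 (word-initially) → [tʰ].
/o/ (between /t/ and /ɡ/) is unaffected → [o].
/ɡ/ — between /o/ and /o/; rule 1 does not apply here → [ɡ].
/o/ (between /ɡ/ and /s/) is unaffected → [o].
/s/ (between /o/ and /u/) occurs between two vowels → [z] by rule 3.
/u/ stays [u].
/t/ (between /u/ and /d/) is in the target of rule 2 but the environment (word-initially) is not met → [t].
/d/ (between /t/ and /u/) fails the environment for rule 1, so it stays [d].
/u/ stays [u].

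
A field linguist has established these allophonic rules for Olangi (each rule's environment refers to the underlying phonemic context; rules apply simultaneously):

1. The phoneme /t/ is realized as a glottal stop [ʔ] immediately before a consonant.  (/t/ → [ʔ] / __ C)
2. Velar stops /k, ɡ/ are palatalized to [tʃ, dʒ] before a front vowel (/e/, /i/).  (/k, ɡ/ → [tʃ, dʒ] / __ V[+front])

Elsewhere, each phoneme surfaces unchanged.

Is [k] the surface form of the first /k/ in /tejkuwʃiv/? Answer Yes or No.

/k/ (between /j/ and /u/): rule 2 targets it, but not before a front vowel → unchanged [k].
The actual realization is [k], which matches [k].

Yes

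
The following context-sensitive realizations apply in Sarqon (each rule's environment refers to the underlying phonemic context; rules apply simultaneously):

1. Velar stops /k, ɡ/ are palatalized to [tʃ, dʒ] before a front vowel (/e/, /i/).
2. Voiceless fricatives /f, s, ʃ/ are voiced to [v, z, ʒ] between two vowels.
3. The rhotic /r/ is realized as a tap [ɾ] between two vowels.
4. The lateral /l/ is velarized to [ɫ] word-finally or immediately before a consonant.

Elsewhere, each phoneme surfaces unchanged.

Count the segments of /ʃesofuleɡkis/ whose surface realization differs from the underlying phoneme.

3

Segments that undergo a rule: /s/ → [z] (rule 2); /f/ → [v] (rule 2); /k/ → [tʃ] (rule 1).
All other segments surface unchanged.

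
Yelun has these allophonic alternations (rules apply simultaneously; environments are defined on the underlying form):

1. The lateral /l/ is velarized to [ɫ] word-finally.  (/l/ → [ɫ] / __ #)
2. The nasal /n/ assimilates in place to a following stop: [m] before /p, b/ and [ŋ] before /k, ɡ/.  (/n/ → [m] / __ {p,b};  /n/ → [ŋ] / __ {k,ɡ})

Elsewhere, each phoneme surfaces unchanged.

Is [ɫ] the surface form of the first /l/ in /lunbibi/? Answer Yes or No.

No

/l/ — word-initial; rule 1 does not apply here → [l].
The actual realization is [l], not [ɫ].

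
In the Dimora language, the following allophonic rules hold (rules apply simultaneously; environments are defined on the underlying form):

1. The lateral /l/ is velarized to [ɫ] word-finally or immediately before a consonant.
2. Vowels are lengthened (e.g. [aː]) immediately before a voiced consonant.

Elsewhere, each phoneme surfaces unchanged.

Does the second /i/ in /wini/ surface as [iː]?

No

/i/ — word-final; rule 2 does not apply here → [i].
The actual realization is [i], not [iː].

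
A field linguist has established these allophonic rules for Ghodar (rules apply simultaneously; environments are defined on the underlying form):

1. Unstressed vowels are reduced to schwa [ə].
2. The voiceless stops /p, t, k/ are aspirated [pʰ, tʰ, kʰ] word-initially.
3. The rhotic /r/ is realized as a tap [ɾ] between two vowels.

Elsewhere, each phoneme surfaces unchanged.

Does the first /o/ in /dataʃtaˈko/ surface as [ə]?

No

/o/ (word-final): rule 1 targets it, but not in an unstressed syllable → unchanged [o].
The actual realization is [o], not [ə].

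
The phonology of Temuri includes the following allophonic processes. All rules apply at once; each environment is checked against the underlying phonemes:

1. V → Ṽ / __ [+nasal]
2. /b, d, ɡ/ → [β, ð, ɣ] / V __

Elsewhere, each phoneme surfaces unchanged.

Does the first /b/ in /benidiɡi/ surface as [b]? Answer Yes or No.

Yes

/b/ (word-initial): rule 2 targets it, but not immediately after a vowel → unchanged [b].
The actual realization is [b], which matches [b].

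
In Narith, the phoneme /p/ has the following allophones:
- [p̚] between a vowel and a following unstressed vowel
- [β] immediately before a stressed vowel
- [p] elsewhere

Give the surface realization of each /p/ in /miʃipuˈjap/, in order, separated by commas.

Occurrence 1 (position 5): between a vowel and a following unstressed vowel → [p̚].
Occurrence 2 (position 9): no conditioning environment matches → elsewhere allophone [p].

[p̚], [p]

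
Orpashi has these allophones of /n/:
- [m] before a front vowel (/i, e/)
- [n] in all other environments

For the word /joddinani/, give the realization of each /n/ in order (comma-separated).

[n], [m]

Occurrence 1 (position 6): no conditioning environment matches → elsewhere allophone [n].
Occurrence 2 (position 8): before a front vowel (/i, e/) → [m].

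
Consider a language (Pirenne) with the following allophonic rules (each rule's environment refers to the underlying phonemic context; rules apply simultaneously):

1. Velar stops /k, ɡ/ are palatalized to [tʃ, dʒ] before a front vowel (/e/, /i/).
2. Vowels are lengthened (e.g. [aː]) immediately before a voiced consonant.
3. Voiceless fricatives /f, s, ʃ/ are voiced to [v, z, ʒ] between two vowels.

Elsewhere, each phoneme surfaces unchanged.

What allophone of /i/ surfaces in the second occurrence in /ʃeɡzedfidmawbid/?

/i/ — between /b/ and /d/, before a voiced consonant — surfaces as [iː] (rule 2).

[iː]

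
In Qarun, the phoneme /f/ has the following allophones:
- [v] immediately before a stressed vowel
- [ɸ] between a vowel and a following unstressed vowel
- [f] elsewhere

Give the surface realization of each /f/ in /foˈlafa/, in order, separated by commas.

Occurrence 1 (position 1): no conditioning environment matches → elsewhere allophone [f].
Occurrence 2 (position 5): between a vowel and a following unstressed vowel → [ɸ].

[f], [ɸ]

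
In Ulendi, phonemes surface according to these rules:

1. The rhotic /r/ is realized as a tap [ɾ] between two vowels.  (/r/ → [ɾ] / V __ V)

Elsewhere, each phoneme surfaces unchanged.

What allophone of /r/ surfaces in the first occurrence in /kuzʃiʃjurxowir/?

[r]

/r/ (between /u/ and /x/) fails the environment for rule 1, so it stays [r].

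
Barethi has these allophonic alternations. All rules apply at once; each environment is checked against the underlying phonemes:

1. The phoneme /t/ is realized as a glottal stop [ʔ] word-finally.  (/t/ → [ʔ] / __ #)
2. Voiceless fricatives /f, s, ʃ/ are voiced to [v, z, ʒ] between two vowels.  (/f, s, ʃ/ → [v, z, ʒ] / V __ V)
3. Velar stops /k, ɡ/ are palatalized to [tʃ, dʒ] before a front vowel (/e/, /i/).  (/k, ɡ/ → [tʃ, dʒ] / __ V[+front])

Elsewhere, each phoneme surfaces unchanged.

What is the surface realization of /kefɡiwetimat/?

/k/ (word-initial): before a front vowel, so rule 3 applies → [tʃ].
/e/ (between /k/ and /f/) is unaffected → [e].
/f/ (between /e/ and /ɡ/) is in the target of rule 2 but the environment (between two vowels) is not met → [f].
/ɡ/ meets the environment for rule 3 (before a front vowel) → [dʒ].
/i/ (between /ɡ/ and /w/): no rule targets it → [i].
/w/ (between /i/ and /e/): no rule targets it → [w].
/e/ stays [e].
/t/ (between /e/ and /i/) fails the environment for rule 1, so it stays [t].
/i/ (between /t/ and /m/) is unaffected → [i].
/m/ stays [m].
/a/ stays [a].
/t/ (word-final): word-finally, so rule 1 applies → [ʔ].

[tʃefdʒiwetimaʔ]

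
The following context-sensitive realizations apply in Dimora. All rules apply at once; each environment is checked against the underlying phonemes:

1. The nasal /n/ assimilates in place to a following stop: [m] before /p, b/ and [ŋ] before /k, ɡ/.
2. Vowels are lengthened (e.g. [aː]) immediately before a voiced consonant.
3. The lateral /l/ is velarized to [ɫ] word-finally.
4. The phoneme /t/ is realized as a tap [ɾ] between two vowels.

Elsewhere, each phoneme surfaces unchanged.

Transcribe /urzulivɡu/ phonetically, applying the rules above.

Rule 2 applies to /u/ (word-initial: before a voiced consonant) → [uː].
/r/ — not in any rule's target class → [r].
/z/ (between /r/ and /u/): no rule targets it → [z].
Rule 2 applies to /u/ (between /z/ and /l/: before a voiced consonant) → [uː].
/l/ — between /u/ and /i/; rule 3 does not apply here → [l].
/i/ (between /l/ and /v/) occurs before a voiced consonant → [iː] by rule 2.
/v/ (between /i/ and /ɡ/) is unaffected → [v].
/ɡ/ (between /v/ and /u/) is unaffected → [ɡ].
/u/ — word-final; rule 2 does not apply here → [u].

[uːrzuːliːvɡu]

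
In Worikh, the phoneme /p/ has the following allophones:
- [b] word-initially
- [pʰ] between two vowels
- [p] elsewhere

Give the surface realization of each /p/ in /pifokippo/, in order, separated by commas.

Occurrence 1 (position 1): word-initially → [b].
Occurrence 2 (position 7): no conditioning environment matches → elsewhere allophone [p].
Occurrence 3 (position 8): no conditioning environment matches → elsewhere allophone [p].

[b], [p], [p]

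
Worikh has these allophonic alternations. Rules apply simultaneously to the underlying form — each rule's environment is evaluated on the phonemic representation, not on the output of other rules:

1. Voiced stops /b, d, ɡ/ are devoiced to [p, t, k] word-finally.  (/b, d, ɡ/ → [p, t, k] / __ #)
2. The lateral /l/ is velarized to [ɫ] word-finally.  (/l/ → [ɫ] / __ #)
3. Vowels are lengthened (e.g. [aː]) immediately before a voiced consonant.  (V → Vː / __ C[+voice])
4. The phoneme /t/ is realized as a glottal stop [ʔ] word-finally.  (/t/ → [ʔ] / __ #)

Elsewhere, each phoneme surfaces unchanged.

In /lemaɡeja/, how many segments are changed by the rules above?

Segments that undergo a rule: /e/ → [eː] (rule 3); /a/ → [aː] (rule 3); /e/ → [eː] (rule 3).
All other segments surface unchanged.

3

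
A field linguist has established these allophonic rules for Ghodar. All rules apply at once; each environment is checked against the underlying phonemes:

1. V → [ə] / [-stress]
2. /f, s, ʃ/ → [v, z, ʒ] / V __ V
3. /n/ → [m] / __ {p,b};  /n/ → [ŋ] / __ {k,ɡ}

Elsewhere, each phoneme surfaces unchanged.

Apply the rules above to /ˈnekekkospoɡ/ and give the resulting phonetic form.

[ˈnekəkkəspəɡ]

/n/ (word-initial): rule 3 targets it, but not before a labial or velar stop → unchanged [n].
/e/ (between /n/ and /k/) fails the environment for rule 1, so it stays [e].
/k/ stays [k].
/e/ (between /k/ and /k/) occurs in an unstressed syllable → [ə] by rule 1.
/k/ stays [k].
/k/ stays [k].
/o/ (between /k/ and /s/): in an unstressed syllable, so rule 1 applies → [ə].
/s/ (between /o/ and /p/) is in the target of rule 2 but the environment (between two vowels) is not met → [s].
/p/ stays [p].
Rule 1 applies to /o/ (between /p/ and /ɡ/: in an unstressed syllable) → [ə].
/ɡ/ stays [ɡ].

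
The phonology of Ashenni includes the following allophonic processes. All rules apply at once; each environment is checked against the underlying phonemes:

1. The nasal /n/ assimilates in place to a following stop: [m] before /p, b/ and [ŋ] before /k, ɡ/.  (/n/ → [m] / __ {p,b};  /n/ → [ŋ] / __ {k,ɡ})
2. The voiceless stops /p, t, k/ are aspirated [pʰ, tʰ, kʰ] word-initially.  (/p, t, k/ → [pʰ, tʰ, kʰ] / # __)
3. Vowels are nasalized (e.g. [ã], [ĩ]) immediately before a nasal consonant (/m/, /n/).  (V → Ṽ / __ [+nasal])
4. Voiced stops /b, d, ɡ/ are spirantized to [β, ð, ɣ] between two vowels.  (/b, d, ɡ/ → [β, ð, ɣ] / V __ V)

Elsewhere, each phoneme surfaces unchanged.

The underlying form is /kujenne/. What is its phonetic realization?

/k/ — word-initial, word-initially — surfaces as [kʰ] (rule 2).
/u/ (between /k/ and /j/) fails the environment for rule 3, so it stays [u].
/e/ (between /j/ and /n/): before a nasal consonant, so rule 3 applies → [ẽ].
/n/ — between /e/ and /n/; rule 1 does not apply here → [n].
/n/ (between /n/ and /e/): rule 1 targets it, but not before a labial or velar stop → unchanged [n].
/e/ (word-final): rule 3 targets it, but not before a nasal consonant → unchanged [e].

[kʰujẽnne]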